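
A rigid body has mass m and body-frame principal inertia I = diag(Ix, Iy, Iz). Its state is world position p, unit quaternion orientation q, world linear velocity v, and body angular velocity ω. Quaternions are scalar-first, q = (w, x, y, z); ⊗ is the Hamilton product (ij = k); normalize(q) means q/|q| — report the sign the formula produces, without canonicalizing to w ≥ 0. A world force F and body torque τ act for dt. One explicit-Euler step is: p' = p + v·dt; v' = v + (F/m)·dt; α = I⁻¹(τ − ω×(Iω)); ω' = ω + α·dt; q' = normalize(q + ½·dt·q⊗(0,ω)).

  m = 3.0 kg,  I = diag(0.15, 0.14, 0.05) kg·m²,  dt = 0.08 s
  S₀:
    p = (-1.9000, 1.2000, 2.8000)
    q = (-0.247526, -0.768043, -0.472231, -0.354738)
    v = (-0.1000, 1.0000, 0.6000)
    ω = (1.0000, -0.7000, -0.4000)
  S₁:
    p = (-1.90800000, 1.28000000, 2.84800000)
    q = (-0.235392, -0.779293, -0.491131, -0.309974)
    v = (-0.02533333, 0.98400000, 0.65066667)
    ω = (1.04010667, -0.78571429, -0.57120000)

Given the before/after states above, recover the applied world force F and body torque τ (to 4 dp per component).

F = (2.8000, -0.6000, 1.9000)
τ = (0.0500, -0.1900, -0.1000)

Δω = ω₁−ω₀ = (0.04010667, -0.08571429, -0.17120000)
ω₀×(Iω₀) = (-0.0252, -0.0400, 0.0070)
I·α + gyro = (0.0500, -0.1900, -0.1000)
velocity change Δv = (0.07466667, -0.01600000, 0.05066667)
F = m·Δv/dt = (2.8000, -0.6000, 1.9000)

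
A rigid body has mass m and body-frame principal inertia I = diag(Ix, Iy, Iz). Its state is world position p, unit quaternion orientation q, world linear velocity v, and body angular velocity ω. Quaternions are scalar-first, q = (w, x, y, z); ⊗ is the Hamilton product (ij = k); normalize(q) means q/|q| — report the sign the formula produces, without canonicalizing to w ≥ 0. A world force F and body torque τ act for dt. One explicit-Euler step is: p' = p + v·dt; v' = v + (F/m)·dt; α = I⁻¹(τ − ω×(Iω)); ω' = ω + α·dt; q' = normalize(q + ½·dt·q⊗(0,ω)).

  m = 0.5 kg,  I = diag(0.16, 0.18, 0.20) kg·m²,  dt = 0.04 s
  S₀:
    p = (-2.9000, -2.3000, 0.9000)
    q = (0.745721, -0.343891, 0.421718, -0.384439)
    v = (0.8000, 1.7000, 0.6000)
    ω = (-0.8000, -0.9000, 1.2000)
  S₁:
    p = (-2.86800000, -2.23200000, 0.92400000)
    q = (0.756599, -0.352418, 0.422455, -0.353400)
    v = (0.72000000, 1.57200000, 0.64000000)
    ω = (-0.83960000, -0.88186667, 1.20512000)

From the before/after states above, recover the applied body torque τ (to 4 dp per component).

rate change Δω = (-0.03960000, 0.01813333, 0.00512000)
ω₀×(Iω₀) = (-0.0216, 0.0384, 0.0144)
applied torque τ = (-0.1800, 0.1200, 0.0400)

τ = (-0.1800, 0.1200, 0.0400)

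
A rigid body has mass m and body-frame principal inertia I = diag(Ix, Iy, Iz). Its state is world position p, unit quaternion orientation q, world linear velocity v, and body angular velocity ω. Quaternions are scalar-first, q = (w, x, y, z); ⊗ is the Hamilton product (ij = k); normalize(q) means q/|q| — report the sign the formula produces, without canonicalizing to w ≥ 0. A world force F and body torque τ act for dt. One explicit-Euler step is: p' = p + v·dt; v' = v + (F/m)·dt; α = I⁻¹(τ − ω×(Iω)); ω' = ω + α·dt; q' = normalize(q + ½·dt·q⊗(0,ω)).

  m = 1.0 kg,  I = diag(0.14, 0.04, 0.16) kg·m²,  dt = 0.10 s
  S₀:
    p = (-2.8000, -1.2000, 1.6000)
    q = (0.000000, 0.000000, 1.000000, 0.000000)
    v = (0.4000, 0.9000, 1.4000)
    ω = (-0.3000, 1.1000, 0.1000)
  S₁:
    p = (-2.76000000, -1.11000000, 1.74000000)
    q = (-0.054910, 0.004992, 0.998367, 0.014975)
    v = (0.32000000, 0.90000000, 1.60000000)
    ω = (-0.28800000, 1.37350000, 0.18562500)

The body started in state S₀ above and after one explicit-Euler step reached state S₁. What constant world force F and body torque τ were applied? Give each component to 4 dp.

Δω = ω₁−ω₀ = (0.01200000, 0.27350000, 0.08562500)
precession coupling = (0.0132, 0.0006, 0.0330)
I·α + gyro = (0.0300, 0.1100, 0.1700)
Δv = v₁−v₀ = (-0.08000000, 0.00000000, 0.20000000)
F = m·Δv/dt = (-0.8000, 0.0000, 2.0000)

F = (-0.8000, 0.0000, 2.0000)
τ = (0.0300, 0.1100, 0.1700)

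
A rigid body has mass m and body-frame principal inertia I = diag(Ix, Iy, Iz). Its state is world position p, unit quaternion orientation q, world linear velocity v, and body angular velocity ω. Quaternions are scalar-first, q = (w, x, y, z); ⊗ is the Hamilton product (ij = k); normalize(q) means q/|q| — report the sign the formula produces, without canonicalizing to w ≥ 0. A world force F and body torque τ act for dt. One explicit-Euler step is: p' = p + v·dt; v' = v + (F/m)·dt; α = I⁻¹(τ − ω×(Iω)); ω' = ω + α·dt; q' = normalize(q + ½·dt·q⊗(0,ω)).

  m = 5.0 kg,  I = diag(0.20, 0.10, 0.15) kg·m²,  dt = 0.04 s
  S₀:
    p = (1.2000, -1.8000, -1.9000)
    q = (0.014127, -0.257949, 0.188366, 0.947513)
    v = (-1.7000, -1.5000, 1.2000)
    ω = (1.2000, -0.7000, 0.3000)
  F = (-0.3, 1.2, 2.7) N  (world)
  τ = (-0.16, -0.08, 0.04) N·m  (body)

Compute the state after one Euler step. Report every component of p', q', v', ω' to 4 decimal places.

linear accel F/m = (-0.0600, 0.2400, 0.5400)
new position p' = (1.1320, -1.8600, -1.8520)
new velocity v' = (-1.7024, -1.4904, 1.2216)
gyro term ω×Iω = (-0.0105, 0.0180, 0.0840)
α = I⁻¹(τ − ω×Iω) = (-0.7475, -0.9800, -0.2933)
ω' = ω + α·dt = (1.1701, -0.7392, 0.2883)
q⊗(0,ω) = (0.1571411, 0.7367213, 1.2045114, -0.0412368)
q' = normalize(q + ½dt·q⊗(0,ω)) = (0.0173, -0.2431, 0.2124, 0.9463)

p' = (1.1320, -1.8600, -1.8520)
q' = (0.0173, -0.2431, 0.2124, 0.9463)
v' = (-1.7024, -1.4904, 1.2216)
ω' = (1.1701, -0.7392, 0.2883)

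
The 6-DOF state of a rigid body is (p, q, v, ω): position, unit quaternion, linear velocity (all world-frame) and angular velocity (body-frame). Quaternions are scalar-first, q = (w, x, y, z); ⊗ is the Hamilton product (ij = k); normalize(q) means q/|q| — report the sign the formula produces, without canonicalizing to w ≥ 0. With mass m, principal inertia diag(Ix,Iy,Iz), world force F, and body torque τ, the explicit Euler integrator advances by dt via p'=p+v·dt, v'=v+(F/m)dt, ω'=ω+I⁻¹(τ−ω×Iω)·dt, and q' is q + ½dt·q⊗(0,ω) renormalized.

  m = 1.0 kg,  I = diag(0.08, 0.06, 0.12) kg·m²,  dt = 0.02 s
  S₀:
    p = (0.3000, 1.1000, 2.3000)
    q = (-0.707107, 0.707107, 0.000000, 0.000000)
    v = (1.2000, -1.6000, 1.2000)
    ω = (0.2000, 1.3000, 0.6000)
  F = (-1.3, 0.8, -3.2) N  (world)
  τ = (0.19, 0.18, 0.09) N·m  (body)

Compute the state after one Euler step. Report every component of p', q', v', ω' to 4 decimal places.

p' = (0.3240, 1.0680, 2.3240)
q' = (-0.7084, 0.7056, -0.0134, 0.0049)
v' = (1.1740, -1.5840, 1.1360)
ω' = (0.2358, 1.3616, 0.6159)

a = F/m = (-1.3000, 0.8000, -3.2000)
p' = p + v·dt = (0.3240, 1.0680, 2.3240)
new velocity v' = (1.1740, -1.5840, 1.1360)
angular accel α = (1.7900, 3.0800, 0.7933)
ω + α·dt = (0.2358, 1.3616, 0.6159)
Hamilton product q⊗(0,ω) = (-0.1414214, -0.1414214, -1.3435033, 0.4949749)
q' = normalize(q + ½dt·q⊗(0,ω)) = (-0.7084, 0.7056, -0.0134, 0.0049)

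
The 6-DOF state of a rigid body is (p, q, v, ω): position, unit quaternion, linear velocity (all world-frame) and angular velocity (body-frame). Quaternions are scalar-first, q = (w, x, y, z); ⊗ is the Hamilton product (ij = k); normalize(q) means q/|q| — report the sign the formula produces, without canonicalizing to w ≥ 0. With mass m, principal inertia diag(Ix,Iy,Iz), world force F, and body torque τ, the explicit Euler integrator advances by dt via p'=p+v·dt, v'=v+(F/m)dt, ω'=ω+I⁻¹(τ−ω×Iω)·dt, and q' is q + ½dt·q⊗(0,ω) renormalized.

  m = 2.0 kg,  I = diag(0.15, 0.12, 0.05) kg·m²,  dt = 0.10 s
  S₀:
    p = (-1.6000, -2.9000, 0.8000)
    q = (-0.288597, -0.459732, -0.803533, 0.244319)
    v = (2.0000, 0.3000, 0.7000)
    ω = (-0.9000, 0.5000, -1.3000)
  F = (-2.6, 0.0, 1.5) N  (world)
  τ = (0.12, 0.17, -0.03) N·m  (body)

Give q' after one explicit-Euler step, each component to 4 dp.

q' = (-0.2724, -0.3993, -0.8487, 0.2147)

q⊗(0,ω) = (0.3056224, 1.1821707, -0.9618372, -0.5778696)
q' = normalize(q + ½dt·q⊗(0,ω)) = (-0.2724, -0.3993, -0.8487, 0.2147)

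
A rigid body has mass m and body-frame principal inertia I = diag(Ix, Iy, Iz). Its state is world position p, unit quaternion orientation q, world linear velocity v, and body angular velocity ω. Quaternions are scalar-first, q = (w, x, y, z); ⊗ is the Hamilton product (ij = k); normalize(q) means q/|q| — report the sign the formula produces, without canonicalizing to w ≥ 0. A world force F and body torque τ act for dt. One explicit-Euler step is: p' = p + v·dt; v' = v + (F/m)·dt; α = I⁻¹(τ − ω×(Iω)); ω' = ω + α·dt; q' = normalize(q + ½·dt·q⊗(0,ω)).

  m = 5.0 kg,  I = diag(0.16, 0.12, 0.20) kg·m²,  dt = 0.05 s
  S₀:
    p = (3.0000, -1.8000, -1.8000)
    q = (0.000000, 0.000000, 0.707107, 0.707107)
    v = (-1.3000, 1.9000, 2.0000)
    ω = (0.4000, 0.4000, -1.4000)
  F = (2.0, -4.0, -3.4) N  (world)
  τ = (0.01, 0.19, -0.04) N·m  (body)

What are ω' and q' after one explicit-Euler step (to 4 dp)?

ω' = (0.4171, 0.4698, -1.4084)
q' = (0.0177, -0.0318, 0.7137, 0.6995)

gyro term ω×Iω = (-0.0448, 0.0224, -0.0064)
(τ − ω×Iω)/I = (0.3425, 1.3967, -0.1680)
ω' = ω + α·dt = (0.4171, 0.4698, -1.4084)
Hamilton product q⊗(0,ω) = (0.7071070, -1.2727926, 0.2828428, -0.2828428)
q + ½dt·q⊗(0,ω), renormalized = (0.0177, -0.0318, 0.7137, 0.6995)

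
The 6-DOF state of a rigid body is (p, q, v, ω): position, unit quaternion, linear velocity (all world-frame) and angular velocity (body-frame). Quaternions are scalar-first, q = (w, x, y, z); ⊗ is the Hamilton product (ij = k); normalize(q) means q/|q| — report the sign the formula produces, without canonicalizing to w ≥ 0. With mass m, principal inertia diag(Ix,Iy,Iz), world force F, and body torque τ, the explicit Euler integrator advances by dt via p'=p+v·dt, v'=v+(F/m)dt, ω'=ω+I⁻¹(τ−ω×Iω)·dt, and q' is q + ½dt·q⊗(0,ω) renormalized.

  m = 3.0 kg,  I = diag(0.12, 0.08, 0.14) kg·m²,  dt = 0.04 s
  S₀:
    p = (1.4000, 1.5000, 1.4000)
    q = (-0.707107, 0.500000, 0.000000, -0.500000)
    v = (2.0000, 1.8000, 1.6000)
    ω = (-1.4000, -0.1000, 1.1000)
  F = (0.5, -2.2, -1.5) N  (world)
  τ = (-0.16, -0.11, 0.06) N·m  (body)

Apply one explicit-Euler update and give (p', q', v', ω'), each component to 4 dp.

p' = (1.4800, 1.5720, 1.4640)
q' = (-0.6817, 0.5185, 0.0044, -0.5162)
v' = (2.0067, 1.7707, 1.5800)
ω' = (-1.4511, -0.1704, 1.1187)

p + v·dt = (1.4800, 1.5720, 1.4640)
v + (F/m)dt = (2.0067, 1.7707, 1.5800)
gyro term ω×Iω = (-0.0066, 0.0308, -0.0056)
angular accel α = (-1.2783, -1.7600, 0.4686)
ω' = ω + α·dt = (-1.4511, -0.1704, 1.1187)
2q̇ = q⊗(0,ω) = (1.2500000, 0.9399498, 0.2207107, -0.8278177)
updated quaternion q' = (-0.6817, 0.5185, 0.0044, -0.5162)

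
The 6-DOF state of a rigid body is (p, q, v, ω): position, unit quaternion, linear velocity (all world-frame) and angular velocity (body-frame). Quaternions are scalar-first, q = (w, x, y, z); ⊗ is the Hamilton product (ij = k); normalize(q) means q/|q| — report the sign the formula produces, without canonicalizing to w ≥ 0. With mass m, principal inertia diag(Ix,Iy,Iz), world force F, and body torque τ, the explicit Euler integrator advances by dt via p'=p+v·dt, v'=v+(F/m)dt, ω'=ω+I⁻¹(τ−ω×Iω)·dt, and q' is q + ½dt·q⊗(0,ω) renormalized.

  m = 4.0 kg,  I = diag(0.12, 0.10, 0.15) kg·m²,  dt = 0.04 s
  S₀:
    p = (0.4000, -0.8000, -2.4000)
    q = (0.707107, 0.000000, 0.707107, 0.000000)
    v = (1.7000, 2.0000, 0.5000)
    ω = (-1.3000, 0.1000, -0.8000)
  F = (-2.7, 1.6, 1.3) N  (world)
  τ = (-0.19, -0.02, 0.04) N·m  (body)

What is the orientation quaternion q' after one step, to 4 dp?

q' = (0.7054, -0.0297, 0.7082, 0.0071)

2q̇ = q⊗(0,ω) = (-0.0707107, -1.4849247, 0.0707107, 0.3535535)
q + ½dt·q⊗(0,ω), renormalized = (0.7054, -0.0297, 0.7082, 0.0071)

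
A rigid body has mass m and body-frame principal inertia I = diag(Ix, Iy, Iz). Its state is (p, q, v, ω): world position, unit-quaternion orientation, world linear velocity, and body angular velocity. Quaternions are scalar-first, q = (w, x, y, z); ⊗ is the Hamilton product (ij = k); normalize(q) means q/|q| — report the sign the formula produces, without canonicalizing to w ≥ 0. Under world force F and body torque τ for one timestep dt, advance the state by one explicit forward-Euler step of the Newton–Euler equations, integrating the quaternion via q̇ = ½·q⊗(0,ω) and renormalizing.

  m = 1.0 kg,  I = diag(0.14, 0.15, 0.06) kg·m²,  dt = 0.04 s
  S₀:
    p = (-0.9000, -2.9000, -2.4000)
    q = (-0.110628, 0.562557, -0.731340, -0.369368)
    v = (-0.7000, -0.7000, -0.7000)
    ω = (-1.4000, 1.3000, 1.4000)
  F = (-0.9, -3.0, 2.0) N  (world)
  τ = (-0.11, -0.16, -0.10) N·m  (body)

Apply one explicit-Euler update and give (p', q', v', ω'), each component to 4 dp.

p' = (-0.9280, -2.9280, -2.4280)
q' = (-0.0654, 0.5542, -0.7388, -0.3779)
v' = (-0.7360, -0.8200, -0.6200)
ω' = (-1.3846, 1.2991, 1.3455)

linear accel F/m = (-0.9000, -3.0000, 2.0000)
p' = p + v·dt = (-0.9280, -2.9280, -2.4280)
v + (F/m)dt = (-0.7360, -0.8200, -0.6200)
(τ − ω×Iω)/I = (0.3843, -0.0213, -1.3633)
ω' = ω + α·dt = (-1.3846, 1.2991, 1.3455)
Hamilton product q⊗(0,ω) = (2.2554370, -0.3888184, -0.4142810, -0.4474311)
q + ½dt·q⊗(0,ω), renormalized = (-0.0654, 0.5542, -0.7388, -0.3779)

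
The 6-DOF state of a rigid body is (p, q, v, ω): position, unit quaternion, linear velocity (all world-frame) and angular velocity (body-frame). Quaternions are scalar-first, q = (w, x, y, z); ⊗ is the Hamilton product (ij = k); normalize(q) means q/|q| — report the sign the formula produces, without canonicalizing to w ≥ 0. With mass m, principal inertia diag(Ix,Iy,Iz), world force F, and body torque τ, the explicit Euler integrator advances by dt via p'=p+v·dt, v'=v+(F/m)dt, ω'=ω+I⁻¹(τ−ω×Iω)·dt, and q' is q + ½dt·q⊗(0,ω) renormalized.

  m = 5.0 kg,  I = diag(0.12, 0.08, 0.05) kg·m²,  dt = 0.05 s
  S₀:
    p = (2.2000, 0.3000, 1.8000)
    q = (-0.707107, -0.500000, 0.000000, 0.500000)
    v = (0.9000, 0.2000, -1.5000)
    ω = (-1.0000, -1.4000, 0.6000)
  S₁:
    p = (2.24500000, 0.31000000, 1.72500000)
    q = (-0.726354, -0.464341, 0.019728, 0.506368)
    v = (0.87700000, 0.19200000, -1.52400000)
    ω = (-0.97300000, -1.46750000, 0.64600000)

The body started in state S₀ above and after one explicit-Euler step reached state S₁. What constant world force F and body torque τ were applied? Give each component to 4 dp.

rate change Δω = (0.02700000, -0.06750000, 0.04600000)
τ = I·(Δω/dt) + ω₀×(Iω₀) = (0.0900, -0.1500, -0.0100)
Δv = v₁−v₀ = (-0.02300000, -0.00800000, -0.02400000)
F = m·Δv/dt = (-2.3000, -0.8000, -2.4000)

F = (-2.3000, -0.8000, -2.4000)
τ = (0.0900, -0.1500, -0.0100)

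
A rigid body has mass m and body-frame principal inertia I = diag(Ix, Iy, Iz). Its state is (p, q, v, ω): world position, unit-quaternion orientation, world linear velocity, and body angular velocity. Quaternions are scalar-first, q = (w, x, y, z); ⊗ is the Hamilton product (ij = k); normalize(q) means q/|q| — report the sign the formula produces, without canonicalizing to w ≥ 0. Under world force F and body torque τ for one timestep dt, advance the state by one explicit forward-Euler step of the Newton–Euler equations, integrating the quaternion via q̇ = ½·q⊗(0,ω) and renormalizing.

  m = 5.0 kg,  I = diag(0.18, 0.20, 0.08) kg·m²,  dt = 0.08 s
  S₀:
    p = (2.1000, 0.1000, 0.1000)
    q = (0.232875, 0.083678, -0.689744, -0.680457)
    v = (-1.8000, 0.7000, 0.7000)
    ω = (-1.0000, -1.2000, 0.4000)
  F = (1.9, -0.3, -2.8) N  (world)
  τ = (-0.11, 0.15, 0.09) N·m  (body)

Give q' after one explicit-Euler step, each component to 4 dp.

2q̇ = q⊗(0,ω) = (-0.4718320, -1.3253210, 0.3675358, -0.6970076)
q' = normalize(q + ½dt·q⊗(0,ω)) = (0.2136, 0.0306, -0.6736, -0.7069)

q' = (0.2136, 0.0306, -0.6736, -0.7069)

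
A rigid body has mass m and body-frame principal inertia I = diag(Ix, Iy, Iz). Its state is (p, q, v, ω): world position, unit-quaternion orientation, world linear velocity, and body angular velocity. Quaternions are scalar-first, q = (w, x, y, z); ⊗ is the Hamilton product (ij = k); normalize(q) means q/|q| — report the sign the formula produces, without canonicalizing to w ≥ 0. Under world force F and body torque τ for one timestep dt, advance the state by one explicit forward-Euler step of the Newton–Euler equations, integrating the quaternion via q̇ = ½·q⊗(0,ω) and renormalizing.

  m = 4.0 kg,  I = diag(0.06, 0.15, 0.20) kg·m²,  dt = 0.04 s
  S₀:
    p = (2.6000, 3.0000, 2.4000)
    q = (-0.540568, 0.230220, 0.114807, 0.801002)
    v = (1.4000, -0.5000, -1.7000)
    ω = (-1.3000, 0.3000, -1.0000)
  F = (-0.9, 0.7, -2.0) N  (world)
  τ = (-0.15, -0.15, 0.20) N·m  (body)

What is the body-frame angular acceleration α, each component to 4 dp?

precession coupling ω×(Iω) = (-0.0150, -0.1820, -0.0351)
angular accel α = (-2.2500, 0.2133, 1.1755)

α = (-2.2500, 0.2133, 1.1755)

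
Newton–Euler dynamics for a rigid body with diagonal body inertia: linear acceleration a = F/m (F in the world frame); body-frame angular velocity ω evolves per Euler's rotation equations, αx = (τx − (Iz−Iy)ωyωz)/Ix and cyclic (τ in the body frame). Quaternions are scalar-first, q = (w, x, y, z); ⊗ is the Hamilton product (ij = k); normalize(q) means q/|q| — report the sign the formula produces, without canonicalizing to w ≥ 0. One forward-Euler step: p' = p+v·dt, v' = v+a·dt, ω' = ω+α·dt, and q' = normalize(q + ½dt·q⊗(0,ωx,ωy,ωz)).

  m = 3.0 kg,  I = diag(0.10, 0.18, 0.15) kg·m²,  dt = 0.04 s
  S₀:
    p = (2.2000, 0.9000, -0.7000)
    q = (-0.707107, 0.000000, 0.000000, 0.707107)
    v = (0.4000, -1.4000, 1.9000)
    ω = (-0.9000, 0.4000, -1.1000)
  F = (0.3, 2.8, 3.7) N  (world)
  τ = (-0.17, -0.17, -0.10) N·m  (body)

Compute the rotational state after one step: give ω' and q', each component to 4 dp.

ω' = (-0.9733, 0.3732, -1.1190)
q' = (-0.6912, 0.0071, -0.0184, 0.7223)

gyro term ω×Iω = (0.0132, -0.0495, -0.0288)
α = I⁻¹(τ − ω×Iω) = (-1.8320, -0.6694, -0.4747)
ω + α·dt = (-0.9733, 0.3732, -1.1190)
Hamilton product q⊗(0,ω) = (0.7778177, 0.3535535, -0.9192391, 0.7778177)
updated quaternion q' = (-0.6912, 0.0071, -0.0184, 0.7223)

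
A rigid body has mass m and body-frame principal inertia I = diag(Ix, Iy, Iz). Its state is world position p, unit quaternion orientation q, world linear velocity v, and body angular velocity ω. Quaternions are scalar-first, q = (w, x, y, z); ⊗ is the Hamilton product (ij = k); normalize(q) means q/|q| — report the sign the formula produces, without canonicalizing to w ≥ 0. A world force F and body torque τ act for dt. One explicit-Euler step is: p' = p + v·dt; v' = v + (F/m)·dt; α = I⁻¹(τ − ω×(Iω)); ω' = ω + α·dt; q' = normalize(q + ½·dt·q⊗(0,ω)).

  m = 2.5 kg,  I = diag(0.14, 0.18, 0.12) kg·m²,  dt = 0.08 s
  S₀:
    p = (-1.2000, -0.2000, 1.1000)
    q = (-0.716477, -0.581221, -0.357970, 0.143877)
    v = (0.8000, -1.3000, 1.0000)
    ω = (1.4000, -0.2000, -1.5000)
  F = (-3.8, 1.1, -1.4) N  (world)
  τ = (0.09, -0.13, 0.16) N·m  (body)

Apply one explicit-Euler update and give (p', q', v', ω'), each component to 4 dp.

p' = (-1.1360, -0.3040, 1.1800)
q' = (-0.6759, -0.5967, -0.3778, 0.2108)
v' = (0.6784, -1.2648, 0.9552)
ω' = (1.4617, -0.2391, -1.3859)

p' = p + v·dt = (-1.1360, -0.3040, 1.1800)
v' = v + a·dt = (0.6784, -1.2648, 0.9552)
angular accel α = (0.7714, -0.4889, 1.4267)
ω' = ω + α·dt = (1.4617, -0.2391, -1.3859)
q⊗(0,ω) = (0.9579309, -0.4373374, -0.5271083, 1.6921177)
q + ½dt·q⊗(0,ω), renormalized = (-0.6759, -0.5967, -0.3778, 0.2108)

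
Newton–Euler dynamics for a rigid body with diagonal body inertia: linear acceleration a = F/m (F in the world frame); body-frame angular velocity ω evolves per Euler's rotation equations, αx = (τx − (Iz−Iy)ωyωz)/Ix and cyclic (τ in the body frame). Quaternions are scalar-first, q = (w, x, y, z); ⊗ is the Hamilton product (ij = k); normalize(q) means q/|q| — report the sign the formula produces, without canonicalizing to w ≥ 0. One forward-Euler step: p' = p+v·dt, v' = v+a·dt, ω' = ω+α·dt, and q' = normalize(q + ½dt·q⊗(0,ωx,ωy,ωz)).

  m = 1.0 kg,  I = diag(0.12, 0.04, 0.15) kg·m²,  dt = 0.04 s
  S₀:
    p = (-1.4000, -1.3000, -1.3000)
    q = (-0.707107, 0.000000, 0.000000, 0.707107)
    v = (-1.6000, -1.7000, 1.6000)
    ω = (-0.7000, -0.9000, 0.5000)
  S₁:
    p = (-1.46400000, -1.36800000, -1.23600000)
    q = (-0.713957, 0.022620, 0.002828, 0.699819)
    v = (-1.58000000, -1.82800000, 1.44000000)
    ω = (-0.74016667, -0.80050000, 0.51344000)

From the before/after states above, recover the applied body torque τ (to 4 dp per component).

τ = (-0.1700, 0.1100, 0.0000)

rate change Δω = (-0.04016667, 0.09950000, 0.01344000)
gyro term ω₀×Iω₀ = (-0.0495, 0.0105, -0.0504)
I·α + gyro = (-0.1700, 0.1100, 0.0000)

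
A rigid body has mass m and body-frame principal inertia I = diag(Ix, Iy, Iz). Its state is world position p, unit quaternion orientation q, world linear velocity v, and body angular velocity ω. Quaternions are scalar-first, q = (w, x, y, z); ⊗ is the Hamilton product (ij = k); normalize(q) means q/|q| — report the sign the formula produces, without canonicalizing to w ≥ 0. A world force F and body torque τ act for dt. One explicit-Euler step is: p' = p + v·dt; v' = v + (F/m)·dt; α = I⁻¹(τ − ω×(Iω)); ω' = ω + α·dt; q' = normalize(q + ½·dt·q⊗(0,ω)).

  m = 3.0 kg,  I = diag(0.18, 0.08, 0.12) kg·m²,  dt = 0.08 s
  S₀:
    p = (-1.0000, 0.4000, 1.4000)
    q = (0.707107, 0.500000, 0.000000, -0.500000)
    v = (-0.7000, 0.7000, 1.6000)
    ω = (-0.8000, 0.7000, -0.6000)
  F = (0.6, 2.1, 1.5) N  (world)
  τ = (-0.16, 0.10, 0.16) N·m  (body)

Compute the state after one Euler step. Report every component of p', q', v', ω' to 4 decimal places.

angular accel α = (-0.7956, 0.8900, 0.8667)
new body rate ω' = (-0.8636, 0.7712, -0.5307)
2q̇ = q⊗(0,ω) = (0.1000000, -0.2156856, 1.1949749, -0.0742642)
q' = normalize(q + ½dt·q⊗(0,ω)) = (0.7103, 0.4908, 0.0477, -0.5024)
linear accel F/m = (0.2000, 0.7000, 0.5000)
p + v·dt = (-1.0560, 0.4560, 1.5280)
new velocity v' = (-0.6840, 0.7560, 1.6400)

p' = (-1.0560, 0.4560, 1.5280)
q' = (0.7103, 0.4908, 0.0477, -0.5024)
v' = (-0.6840, 0.7560, 1.6400)
ω' = (-0.8636, 0.7712, -0.5307)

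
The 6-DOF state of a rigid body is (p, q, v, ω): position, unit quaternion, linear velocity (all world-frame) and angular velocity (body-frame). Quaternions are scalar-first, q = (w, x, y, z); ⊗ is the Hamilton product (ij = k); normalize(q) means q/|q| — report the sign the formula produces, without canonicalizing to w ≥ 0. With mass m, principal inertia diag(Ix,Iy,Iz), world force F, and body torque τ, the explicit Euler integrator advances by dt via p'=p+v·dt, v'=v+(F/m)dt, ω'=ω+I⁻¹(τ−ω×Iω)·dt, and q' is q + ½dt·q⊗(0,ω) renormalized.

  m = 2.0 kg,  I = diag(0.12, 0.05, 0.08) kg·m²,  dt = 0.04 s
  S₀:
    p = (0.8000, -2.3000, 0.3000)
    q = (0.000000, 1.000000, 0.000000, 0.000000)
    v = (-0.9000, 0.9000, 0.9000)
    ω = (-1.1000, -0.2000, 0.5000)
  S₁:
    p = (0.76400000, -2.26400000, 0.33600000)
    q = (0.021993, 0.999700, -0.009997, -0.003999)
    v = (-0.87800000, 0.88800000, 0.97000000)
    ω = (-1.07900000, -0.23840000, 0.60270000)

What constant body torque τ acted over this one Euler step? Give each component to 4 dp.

τ = (0.0600, -0.0700, 0.1900)

rate change Δω = (0.02100000, -0.03840000, 0.10270000)
applied torque τ = (0.0600, -0.0700, 0.1900)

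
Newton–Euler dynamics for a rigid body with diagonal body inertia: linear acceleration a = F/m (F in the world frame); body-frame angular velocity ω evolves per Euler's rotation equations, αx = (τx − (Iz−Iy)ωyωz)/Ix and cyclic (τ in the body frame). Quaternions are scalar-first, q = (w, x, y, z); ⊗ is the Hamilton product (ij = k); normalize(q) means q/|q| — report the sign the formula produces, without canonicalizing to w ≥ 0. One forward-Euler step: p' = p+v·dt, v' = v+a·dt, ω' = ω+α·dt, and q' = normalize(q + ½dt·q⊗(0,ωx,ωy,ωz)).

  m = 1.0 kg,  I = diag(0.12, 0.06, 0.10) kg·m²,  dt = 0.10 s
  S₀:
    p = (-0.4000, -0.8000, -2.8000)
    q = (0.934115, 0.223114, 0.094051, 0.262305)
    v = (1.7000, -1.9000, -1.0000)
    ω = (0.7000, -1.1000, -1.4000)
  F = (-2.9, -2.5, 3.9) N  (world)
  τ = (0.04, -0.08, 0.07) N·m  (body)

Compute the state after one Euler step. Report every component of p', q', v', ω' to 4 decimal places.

ω×(Iω) gyroscopic = (0.0616, -0.0196, 0.0462)
α = I⁻¹(τ − ω×Iω) = (-0.1800, -1.0067, 0.2380)
ω + α·dt = (0.6820, -1.2007, -1.3762)
q⊗(0,ω) = (0.3145033, 0.8107446, -0.5315534, -1.6190221)
q + ½dt·q⊗(0,ω), renormalized = (0.9455, 0.2625, 0.0672, 0.1805)
linear accel F/m = (-2.9000, -2.5000, 3.9000)
p' = p + v·dt = (-0.2300, -0.9900, -2.9000)
v + (F/m)dt = (1.4100, -2.1500, -0.6100)

p' = (-0.2300, -0.9900, -2.9000)
q' = (0.9455, 0.2625, 0.0672, 0.1805)
v' = (1.4100, -2.1500, -0.6100)
ω' = (0.6820, -1.2007, -1.3762)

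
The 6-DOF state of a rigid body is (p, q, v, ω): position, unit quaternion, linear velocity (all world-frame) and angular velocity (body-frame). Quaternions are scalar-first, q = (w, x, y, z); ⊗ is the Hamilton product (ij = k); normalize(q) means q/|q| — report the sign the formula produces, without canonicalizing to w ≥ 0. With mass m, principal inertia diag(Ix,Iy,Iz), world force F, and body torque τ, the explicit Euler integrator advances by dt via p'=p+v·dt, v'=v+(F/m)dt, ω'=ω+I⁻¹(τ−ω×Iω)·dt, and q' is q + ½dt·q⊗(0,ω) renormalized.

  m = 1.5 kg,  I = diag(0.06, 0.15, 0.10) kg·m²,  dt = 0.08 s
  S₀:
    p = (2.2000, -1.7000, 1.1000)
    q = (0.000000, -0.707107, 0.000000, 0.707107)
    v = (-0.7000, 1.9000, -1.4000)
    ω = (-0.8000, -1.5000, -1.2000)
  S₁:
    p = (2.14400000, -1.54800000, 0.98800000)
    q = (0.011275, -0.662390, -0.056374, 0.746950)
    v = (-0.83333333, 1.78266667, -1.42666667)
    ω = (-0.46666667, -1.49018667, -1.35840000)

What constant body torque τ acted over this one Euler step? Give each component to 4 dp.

rate change Δω = (0.33333333, 0.00981333, -0.15840000)
gyro term ω₀×Iω₀ = (-0.0900, -0.0384, 0.1080)
I·α + gyro = (0.1600, -0.0200, -0.0900)

τ = (0.1600, -0.0200, -0.0900)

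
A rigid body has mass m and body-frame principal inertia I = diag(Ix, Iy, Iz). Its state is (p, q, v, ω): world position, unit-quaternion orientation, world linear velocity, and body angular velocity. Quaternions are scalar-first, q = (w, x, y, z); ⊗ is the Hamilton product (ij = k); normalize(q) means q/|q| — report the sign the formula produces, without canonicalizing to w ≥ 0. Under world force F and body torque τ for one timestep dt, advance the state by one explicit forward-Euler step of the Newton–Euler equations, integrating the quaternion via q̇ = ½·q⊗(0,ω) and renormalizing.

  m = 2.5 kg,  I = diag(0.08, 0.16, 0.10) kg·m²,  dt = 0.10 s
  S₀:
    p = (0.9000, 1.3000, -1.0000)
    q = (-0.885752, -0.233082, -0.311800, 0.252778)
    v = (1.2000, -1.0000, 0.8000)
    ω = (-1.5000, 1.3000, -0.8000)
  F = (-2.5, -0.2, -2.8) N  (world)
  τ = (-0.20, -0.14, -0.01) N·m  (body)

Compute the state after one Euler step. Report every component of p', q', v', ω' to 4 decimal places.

p' = (1.0200, 1.2000, -0.9200)
q' = (-0.8679, -0.1696, -0.3954, 0.2483)
v' = (1.1000, -1.0080, 0.6880)
ω' = (-1.8280, 1.2275, -0.6540)

precession coupling ω×(Iω) = (0.0624, -0.0240, -0.1560)
α = I⁻¹(τ − ω×Iω) = (-3.2800, -0.7250, 1.4600)
ω' = ω + α·dt = (-1.8280, 1.2275, -0.6540)
2q̇ = q⊗(0,ω) = (0.2579394, 1.2494566, -1.7171102, -0.0621050)
updated quaternion q' = (-0.8679, -0.1696, -0.3954, 0.2483)
p' = p + v·dt = (1.0200, 1.2000, -0.9200)
v + (F/m)dt = (1.1000, -1.0080, 0.6880)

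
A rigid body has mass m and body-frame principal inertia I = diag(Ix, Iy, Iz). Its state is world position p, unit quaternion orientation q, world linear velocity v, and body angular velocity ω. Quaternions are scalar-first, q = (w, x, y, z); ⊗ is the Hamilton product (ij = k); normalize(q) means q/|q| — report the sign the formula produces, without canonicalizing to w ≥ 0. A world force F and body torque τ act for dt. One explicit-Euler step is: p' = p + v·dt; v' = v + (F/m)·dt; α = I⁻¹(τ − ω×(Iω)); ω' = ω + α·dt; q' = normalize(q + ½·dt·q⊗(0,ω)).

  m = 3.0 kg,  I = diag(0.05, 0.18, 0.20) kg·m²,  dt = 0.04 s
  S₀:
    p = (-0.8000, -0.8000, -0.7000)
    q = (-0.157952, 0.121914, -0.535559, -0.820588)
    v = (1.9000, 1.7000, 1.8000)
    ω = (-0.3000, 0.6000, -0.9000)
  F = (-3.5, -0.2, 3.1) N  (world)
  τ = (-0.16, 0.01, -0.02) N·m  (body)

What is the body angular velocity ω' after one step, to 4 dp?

gyro term ω×Iω = (-0.0108, -0.0405, -0.0234)
(τ − ω×Iω)/I = (-2.9840, 0.2806, 0.0170)
new body rate ω' = (-0.4194, 0.6112, -0.8993)

ω' = (-0.4194, 0.6112, -0.8993)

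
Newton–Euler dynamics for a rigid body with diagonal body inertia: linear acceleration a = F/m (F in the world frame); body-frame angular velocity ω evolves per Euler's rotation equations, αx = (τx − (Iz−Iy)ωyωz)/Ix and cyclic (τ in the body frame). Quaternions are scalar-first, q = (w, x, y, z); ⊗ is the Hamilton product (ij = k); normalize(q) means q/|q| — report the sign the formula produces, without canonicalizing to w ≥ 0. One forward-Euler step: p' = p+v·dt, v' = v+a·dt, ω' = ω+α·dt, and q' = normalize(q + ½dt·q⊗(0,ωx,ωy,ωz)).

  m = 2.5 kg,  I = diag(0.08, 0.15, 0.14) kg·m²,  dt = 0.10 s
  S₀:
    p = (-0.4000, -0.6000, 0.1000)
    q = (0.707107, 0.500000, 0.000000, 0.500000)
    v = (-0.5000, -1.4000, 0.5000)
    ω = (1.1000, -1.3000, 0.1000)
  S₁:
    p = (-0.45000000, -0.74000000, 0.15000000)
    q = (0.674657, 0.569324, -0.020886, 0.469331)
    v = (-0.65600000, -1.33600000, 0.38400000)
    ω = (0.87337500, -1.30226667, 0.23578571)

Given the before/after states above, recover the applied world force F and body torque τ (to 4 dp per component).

F = (-3.9000, 1.6000, -2.9000)
τ = (-0.1800, -0.0100, 0.0900)

ω₁ − ω₀ = (-0.22662500, -0.00226667, 0.13578571)
τ = I·(Δω/dt) + ω₀×(Iω₀) = (-0.1800, -0.0100, 0.0900)
velocity change Δv = (-0.15600000, 0.06400000, -0.11600000)
applied force F = (-3.9000, 1.6000, -2.9000)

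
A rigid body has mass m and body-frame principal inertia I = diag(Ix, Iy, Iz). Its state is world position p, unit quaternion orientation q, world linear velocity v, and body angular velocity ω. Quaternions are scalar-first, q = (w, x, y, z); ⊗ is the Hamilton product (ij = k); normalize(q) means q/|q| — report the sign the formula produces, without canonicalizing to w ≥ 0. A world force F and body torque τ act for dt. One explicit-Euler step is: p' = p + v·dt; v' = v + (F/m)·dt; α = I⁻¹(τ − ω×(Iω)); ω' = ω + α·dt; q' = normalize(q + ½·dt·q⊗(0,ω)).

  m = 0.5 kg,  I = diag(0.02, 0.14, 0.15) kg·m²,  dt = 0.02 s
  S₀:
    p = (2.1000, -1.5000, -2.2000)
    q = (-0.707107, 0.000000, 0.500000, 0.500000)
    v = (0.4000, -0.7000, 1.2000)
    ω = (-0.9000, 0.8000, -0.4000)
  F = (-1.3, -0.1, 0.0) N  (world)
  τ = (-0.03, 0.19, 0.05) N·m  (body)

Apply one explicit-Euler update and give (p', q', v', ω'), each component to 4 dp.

α = I⁻¹(τ − ω×Iω) = (-1.3400, 1.6914, 0.9093)
new body rate ω' = (-0.9268, 0.8338, -0.3818)
Hamilton product q⊗(0,ω) = (-0.2000000, 0.0363963, -1.0156856, 0.7328428)
q + ½dt·q⊗(0,ω), renormalized = (-0.7090, 0.0004, 0.4898, 0.5073)
a = F/m = (-2.6000, -0.2000, 0.0000)
new position p' = (2.1080, -1.5140, -2.1760)
v' = v + a·dt = (0.3480, -0.7040, 1.2000)

p' = (2.1080, -1.5140, -2.1760)
q' = (-0.7090, 0.0004, 0.4898, 0.5073)
v' = (0.3480, -0.7040, 1.2000)
ω' = (-0.9268, 0.8338, -0.3818)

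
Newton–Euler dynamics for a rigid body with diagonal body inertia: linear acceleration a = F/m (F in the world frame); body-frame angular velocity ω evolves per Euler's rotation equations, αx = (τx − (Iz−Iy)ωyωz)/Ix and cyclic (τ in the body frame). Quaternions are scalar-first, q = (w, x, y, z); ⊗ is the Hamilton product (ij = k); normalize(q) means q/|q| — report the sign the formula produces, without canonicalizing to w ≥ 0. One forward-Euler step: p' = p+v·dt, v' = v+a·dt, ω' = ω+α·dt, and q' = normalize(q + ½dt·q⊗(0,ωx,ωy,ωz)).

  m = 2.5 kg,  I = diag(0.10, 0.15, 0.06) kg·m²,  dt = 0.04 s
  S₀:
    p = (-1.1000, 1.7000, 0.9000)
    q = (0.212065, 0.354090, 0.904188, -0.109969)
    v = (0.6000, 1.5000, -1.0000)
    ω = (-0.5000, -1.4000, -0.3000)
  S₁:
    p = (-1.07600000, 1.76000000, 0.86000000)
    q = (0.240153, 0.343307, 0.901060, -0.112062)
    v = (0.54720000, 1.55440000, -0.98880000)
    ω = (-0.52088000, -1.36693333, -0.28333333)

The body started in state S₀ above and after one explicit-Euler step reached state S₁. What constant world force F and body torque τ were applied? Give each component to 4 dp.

F = (-3.3000, 3.4000, 0.7000)
τ = (-0.0900, 0.1300, 0.0600)

Δv = v₁−v₀ = (-0.05280000, 0.05440000, 0.01120000)
F = m·Δv/dt = (-3.3000, 3.4000, 0.7000)
rate change Δω = (-0.02088000, 0.03306667, 0.01666667)
τ = I·(Δω/dt) + ω₀×(Iω₀) = (-0.0900, 0.1300, 0.0600)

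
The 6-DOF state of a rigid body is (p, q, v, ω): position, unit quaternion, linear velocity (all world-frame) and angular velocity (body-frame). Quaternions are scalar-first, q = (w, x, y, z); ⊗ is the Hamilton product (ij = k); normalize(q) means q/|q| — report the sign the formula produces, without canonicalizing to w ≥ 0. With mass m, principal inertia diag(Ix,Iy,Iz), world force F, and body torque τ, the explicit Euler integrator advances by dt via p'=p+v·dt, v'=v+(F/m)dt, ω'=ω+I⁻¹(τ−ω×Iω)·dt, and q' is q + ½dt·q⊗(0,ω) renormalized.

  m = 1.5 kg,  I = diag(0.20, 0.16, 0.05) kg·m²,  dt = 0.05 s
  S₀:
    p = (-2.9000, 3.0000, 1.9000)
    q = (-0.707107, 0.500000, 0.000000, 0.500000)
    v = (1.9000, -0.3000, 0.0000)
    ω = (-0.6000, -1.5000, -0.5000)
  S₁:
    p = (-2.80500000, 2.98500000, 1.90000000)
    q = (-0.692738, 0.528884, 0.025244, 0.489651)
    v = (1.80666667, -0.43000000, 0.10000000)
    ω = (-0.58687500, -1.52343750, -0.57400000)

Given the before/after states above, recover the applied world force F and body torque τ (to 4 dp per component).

F = (-2.8000, -3.9000, 3.0000)
τ = (-0.0300, -0.0300, -0.1100)

velocity change Δv = (-0.09333333, -0.13000000, 0.10000000)
m·(v₁−v₀)/dt = (-2.8000, -3.9000, 3.0000)
Δω = ω₁−ω₀ = (0.01312500, -0.02343750, -0.07400000)
τ = I·(Δω/dt) + ω₀×(Iω₀) = (-0.0300, -0.0300, -0.1100)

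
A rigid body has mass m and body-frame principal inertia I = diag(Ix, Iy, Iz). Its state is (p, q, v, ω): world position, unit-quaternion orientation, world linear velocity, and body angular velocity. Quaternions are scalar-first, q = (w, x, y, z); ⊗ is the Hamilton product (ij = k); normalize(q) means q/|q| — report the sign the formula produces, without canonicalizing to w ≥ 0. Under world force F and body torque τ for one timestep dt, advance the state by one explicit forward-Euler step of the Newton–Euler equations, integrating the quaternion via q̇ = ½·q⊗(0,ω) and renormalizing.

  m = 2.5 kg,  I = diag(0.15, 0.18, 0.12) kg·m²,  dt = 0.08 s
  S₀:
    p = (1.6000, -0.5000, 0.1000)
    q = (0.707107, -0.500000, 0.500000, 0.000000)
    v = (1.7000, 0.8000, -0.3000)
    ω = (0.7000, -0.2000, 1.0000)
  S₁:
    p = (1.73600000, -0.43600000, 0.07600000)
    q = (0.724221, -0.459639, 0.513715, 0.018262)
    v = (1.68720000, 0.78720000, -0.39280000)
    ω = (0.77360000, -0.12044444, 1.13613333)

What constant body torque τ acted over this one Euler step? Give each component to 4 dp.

ω₁ − ω₀ = (0.07360000, 0.07955556, 0.13613333)
precession coupling = (0.0120, 0.0210, -0.0042)
I·α + gyro = (0.1500, 0.2000, 0.2000)

τ = (0.1500, 0.2000, 0.2000)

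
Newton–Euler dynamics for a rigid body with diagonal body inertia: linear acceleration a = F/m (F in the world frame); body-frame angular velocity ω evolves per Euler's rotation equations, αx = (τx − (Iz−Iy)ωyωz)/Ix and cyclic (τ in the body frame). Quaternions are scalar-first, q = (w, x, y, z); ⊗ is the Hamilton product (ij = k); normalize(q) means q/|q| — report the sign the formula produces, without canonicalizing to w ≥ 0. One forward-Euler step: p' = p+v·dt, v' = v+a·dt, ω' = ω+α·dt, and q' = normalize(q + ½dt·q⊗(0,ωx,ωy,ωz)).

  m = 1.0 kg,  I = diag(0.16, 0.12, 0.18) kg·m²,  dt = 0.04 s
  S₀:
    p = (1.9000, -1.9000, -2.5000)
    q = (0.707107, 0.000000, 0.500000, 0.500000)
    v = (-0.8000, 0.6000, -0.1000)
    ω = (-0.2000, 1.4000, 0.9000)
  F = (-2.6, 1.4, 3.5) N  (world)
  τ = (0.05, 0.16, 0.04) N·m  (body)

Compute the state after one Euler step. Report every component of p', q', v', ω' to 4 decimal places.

p + v·dt = (1.8680, -1.8760, -2.5040)
v + (F/m)dt = (-0.9040, 0.6560, 0.0400)
precession coupling ω×(Iω) = (0.0756, 0.0036, 0.0112)
angular accel α = (-0.1600, 1.3033, 0.1600)
ω + α·dt = (-0.2064, 1.4521, 0.9064)
q⊗(0,ω) = (-1.1500000, -0.3914214, 0.8899498, 0.7363963)
q + ½dt·q⊗(0,ω), renormalized = (0.6837, -0.0078, 0.5175, 0.5144)

p' = (1.8680, -1.8760, -2.5040)
q' = (0.6837, -0.0078, 0.5175, 0.5144)
v' = (-0.9040, 0.6560, 0.0400)
ω' = (-0.2064, 1.4521, 0.9064)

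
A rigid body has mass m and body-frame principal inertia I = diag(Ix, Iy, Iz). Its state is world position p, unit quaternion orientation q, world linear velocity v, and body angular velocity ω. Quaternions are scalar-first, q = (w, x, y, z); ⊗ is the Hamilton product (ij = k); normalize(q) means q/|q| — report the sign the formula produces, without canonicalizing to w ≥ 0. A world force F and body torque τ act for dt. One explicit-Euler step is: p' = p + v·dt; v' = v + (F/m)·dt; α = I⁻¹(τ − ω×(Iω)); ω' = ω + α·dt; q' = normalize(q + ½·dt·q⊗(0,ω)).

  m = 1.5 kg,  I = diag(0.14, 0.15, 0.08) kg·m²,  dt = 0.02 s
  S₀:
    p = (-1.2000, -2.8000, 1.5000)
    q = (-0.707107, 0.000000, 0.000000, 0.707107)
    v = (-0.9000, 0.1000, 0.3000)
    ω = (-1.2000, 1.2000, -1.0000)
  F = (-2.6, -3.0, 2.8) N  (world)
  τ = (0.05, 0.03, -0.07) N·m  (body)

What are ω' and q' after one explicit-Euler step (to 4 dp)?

ω' = (-1.2049, 1.1944, -1.0139)
q' = (-0.6999, 0.0000, -0.0170, 0.7140)

gyro term ω×Iω = (0.0840, 0.0720, -0.0144)
α = I⁻¹(τ − ω×Iω) = (-0.2429, -0.2800, -0.6950)
ω + α·dt = (-1.2049, 1.1944, -1.0139)
Hamilton product q⊗(0,ω) = (0.7071070, 0.0000000, -1.6970568, 0.7071070)
q' = normalize(q + ½dt·q⊗(0,ω)) = (-0.6999, 0.0000, -0.0170, 0.7140)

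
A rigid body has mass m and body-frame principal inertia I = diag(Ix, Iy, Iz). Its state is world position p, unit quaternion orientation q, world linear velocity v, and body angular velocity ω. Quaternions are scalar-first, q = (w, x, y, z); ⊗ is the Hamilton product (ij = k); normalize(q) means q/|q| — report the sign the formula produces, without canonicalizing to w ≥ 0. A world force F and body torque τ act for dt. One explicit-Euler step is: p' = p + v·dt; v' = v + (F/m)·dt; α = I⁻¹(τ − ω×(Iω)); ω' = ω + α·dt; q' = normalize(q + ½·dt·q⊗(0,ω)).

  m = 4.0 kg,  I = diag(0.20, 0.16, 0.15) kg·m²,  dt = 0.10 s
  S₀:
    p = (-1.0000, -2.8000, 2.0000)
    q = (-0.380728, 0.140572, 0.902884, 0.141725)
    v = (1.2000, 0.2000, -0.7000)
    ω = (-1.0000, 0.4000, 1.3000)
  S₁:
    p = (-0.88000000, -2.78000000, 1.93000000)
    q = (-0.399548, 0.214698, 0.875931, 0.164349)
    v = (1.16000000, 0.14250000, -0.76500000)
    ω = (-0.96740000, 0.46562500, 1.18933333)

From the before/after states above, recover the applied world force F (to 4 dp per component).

Δv = v₁−v₀ = (-0.04000000, -0.05750000, -0.06500000)
F = m·Δv/dt = (-1.6000, -2.3000, -2.6000)

F = (-1.6000, -2.3000, -2.6000)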